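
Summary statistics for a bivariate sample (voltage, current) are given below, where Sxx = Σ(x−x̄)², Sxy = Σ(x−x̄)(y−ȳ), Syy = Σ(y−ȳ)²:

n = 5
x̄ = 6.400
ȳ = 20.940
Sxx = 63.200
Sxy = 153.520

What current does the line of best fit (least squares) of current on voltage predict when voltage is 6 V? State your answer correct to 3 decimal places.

b = Sxy/Sxx = 153.52/63.2 = 2.429114
a = ȳ − b·x̄ = 20.94 − 2.429114·6.4 = 5.393671
ŷ(6) = a + b·6 = 5.393671 + 2.429114·6 = 19.968354

19.968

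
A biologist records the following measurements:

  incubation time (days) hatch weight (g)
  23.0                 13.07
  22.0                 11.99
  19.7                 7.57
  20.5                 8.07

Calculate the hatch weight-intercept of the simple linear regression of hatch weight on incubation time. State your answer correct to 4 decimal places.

-28.8124

n = 4, Σx = 85.2, Σy = 40.7, Σxy = 878.954, Σx² = 1821.34
Sxx = Σx² − (Σx)²/n = 1821.34 − 1814.76 = 6.58
Sxy = Σxy − (Σx)(Σy)/n = 878.954 − 866.91 = 12.044
b = Sxy/Sxx = 12.044/6.58 = 1.830395
a = ȳ − b·x̄ = 10.175 − 1.830395·21.3 = -28.812416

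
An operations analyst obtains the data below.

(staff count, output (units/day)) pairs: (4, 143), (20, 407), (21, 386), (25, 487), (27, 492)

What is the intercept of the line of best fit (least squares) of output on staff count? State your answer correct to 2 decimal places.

80.92

n = 5, Σx = 97, Σy = 1915, Σxy = 42277, Σx² = 2211
Sxx = Σx² − (Σx)²/n = 2211 − 1881.8 = 329.2
Sxy = Σxy − (Σx)(Σy)/n = 42277 − 37151 = 5126
b = Sxy/Sxx = 5126/329.2 = 15.571081
a = ȳ − b·x̄ = 383 − 15.571081·19.4 = 80.921021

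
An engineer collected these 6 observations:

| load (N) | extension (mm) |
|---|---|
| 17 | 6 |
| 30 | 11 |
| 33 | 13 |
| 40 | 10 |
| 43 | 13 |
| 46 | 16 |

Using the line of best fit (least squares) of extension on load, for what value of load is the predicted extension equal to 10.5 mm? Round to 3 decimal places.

31.143

n = 6, Σx = 209, Σy = 69, Σxy = 2556, Σx² = 7843
Sxx = Σx² − (Σx)²/n = 7843 − 7280.166667 = 562.833333
Sxy = Σxy − (Σx)(Σy)/n = 2556 − 2403.5 = 152.5
b = Sxy/Sxx = 152.5/562.833333 = 0.270951
a = ȳ − b·x̄ = 11.5 − 0.270951·34.833333 = 2.061889
Set a + b·x = 10.5: x = (10.5 − 2.061889) / 0.270951 = 31.142623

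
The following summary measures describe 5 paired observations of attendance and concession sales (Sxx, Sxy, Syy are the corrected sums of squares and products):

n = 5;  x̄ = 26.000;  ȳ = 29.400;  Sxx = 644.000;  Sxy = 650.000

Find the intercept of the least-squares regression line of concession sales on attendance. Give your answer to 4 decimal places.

3.1578

b = Sxy/Sxx = 650/644 = 1.009317
a = ȳ − b·x̄ = 29.4 − 1.009317·26 = 3.157764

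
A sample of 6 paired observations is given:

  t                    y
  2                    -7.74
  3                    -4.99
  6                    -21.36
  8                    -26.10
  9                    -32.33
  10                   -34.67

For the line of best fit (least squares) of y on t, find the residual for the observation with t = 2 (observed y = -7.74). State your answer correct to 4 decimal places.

-2.7546

n = 6, Σx = 38, Σy = -127.19, Σxy = -1005.08, Σx² = 294
Sxx = Σx² − (Σx)²/n = 294 − 240.666667 = 53.333333
Sxy = Σxy − (Σx)(Σy)/n = -1005.08 − (-805.536667) = -199.543333
b = Sxy/Sxx = -199.543333/53.333333 = -3.741437
a = ȳ − b·x̄ = -21.198333 − (-3.741437)·6.333333 = 2.497438
ŷ(2) = 2.497438 + (-3.741437)·2 = -4.985437
residual = y − ŷ = -7.74 − (-4.985437) = -2.754563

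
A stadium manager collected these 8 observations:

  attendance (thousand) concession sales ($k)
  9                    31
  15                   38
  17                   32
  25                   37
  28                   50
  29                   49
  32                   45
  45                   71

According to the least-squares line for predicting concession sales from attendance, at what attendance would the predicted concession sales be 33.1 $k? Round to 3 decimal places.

n = 8, Σx = 200, Σy = 353, Σxy = 9774, Σx² = 5894
Sxx = Σx² − (Σx)²/n = 5894 − 5000 = 894
Sxy = Σxy − (Σx)(Σy)/n = 9774 − 8825 = 949
b = Sxy/Sxx = 949/894 = 1.061521
a = ȳ − b·x̄ = 44.125 − 1.061521·25 = 17.586969
Set a + b·x = 33.1: x = (33.1 − 17.586969) / 1.061521 = 14.613962

14.614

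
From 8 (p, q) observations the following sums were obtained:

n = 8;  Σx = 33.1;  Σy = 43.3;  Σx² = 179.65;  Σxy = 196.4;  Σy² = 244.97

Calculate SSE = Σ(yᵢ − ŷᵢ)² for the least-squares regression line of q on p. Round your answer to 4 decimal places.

3.6429

Sxx = Σx² − (Σx)²/n = 179.65 − 136.95125 = 42.69875
Sxy = Σxy − (Σx)(Σy)/n = 196.4 − 179.15375 = 17.24625
Syy = Σy² − (Σy)²/n = 244.97 − 234.36125 = 10.60875
b = Sxy/Sxx = 17.24625/42.69875 = 0.403905
SSE = Syy − b·Sxy = 10.60875 − 0.403905·17.24625 = 3.642899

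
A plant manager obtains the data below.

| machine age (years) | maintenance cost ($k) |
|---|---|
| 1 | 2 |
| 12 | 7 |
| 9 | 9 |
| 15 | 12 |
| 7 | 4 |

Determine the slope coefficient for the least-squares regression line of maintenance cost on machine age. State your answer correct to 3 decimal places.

0.672

n = 5, Σx = 44, Σy = 34, Σxy = 375, Σx² = 500
Sxx = Σx² − (Σx)²/n = 500 − 387.2 = 112.8
Sxy = Σxy − (Σx)(Σy)/n = 375 − 299.2 = 75.8
b = Sxy/Sxx = 75.8/112.8 = 0.671986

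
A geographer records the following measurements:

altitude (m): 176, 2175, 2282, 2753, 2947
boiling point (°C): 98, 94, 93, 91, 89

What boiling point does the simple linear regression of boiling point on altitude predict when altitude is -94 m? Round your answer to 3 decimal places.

n = 5, Σx = 10333, Σy = 465, Σxy = 946730, Σx² = 26232943
Sxx = Σx² − (Σx)²/n = 26232943 − 21354177.8 = 4878765.2
Sxy = Σxy − (Σx)(Σy)/n = 946730 − 960969 = -14239
b = Sxy/Sxx = -14239/4878765.2 = -0.002919
a = ȳ − b·x̄ = 93 − (-0.002919)·2066.6 = 99.031509
ŷ(-94) = a + b·-94 = 99.031509 + (-0.002919)·(-94) = 99.305854

99.306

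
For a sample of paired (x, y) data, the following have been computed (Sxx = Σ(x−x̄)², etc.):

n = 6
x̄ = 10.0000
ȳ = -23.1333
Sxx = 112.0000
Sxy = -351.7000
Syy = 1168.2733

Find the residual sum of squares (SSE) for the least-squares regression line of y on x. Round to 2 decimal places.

b = Sxy/Sxx = -351.7/112 = -3.140179
SSE = Syy − b·Sxy = 1168.2733 − (-3.140179)·(-351.7) = 63.872496

63.87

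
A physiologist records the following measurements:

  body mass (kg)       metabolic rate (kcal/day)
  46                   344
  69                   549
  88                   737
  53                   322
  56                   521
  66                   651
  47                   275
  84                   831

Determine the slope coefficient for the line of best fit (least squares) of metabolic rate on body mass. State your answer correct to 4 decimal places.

11.8567

n = 8, Σx = 509, Σy = 4230, Σxy = 290498, Σx² = 34187
Sxx = Σx² − (Σx)²/n = 34187 − 32385.125 = 1801.875
Sxy = Σxy − (Σx)(Σy)/n = 290498 − 269133.75 = 21364.25
b = Sxy/Sxx = 21364.25/1801.875 = 11.856677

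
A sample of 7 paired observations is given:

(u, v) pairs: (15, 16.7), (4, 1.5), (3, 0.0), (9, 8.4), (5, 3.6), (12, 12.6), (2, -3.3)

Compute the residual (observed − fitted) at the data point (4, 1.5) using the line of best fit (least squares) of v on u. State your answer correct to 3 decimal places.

n = 7, Σx = 50, Σy = 39.5, Σxy = 494.7, Σx² = 504
Sxx = Σx² − (Σx)²/n = 504 − 357.142857 = 146.857143
Sxy = Σxy − (Σx)(Σy)/n = 494.7 − 282.142857 = 212.557143
b = Sxy/Sxx = 212.557143/146.857143 = 1.447374
a = ȳ − b·x̄ = 5.642857 − 1.447374·7.142857 = -4.695525
ŷ(4) = -4.695525 + 1.447374·4 = 1.093969
residual = y − ŷ = 1.5 − 1.093969 = 0.406031

0.406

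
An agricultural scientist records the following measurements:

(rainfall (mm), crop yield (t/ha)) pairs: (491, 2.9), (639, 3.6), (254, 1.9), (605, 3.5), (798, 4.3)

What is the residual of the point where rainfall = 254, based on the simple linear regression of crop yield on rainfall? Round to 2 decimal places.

n = 5, Σx = 2787, Σy = 16.2, Σxy = 9755.8, Σx² = 1716747
Sxx = Σx² − (Σx)²/n = 1716747 − 1553473.8 = 163273.2
Sxy = Σxy − (Σx)(Σy)/n = 9755.8 − 9029.88 = 725.92
b = Sxy/Sxx = 725.92/163273.2 = 0.004446
a = ȳ − b·x̄ = 3.24 − 0.004446·557.4 = 0.761774
ŷ(254) = 0.761774 + 0.004446·254 = 1.891070
residual = y − ŷ = 1.9 − 1.891070 = 0.008930

0.01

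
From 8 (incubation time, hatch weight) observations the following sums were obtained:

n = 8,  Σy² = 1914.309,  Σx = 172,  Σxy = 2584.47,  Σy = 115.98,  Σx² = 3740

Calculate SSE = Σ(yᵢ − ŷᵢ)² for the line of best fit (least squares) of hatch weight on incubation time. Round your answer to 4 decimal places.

Sxx = Σx² − (Σx)²/n = 3740 − 3698 = 42
Sxy = Σxy − (Σx)(Σy)/n = 2584.47 − 2493.57 = 90.9
Syy = Σy² − (Σy)²/n = 1914.309 − 1681.42005 = 232.88895
b = Sxy/Sxx = 90.9/42 = 2.164286
SSE = Syy − b·Sxy = 232.88895 − 2.164286·90.9 = 36.155379

36.1554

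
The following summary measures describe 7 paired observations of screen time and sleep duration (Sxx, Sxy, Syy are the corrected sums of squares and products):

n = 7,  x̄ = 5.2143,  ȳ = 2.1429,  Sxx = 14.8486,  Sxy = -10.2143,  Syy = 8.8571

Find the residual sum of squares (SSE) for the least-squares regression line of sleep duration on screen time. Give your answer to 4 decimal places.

1.8307

b = Sxy/Sxx = -10.2143/14.8486 = -0.687897
SSE = Syy − b·Sxy = 8.8571 − (-0.687897)·(-10.2143) = 1.830719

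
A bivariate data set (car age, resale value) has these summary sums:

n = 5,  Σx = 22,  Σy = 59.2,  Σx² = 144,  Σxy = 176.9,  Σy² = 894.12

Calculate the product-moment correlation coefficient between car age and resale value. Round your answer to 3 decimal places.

-0.875

Sxx = Σx² − (Σx)²/n = 144 − 96.8 = 47.2
Sxy = Σxy − (Σx)(Σy)/n = 176.9 − 260.48 = -83.58
Syy = Σy² − (Σy)²/n = 894.12 − 700.928 = 193.192
r = Sxy/√(Sxx·Syy) = -83.58/√(9118.6624) = -83.58/95.491688 = -0.875259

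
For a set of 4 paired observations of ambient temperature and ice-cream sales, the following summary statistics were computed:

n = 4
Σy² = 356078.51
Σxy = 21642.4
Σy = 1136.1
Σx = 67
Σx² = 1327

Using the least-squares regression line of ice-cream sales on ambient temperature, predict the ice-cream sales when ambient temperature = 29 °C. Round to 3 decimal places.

Sxx = Σx² − (Σx)²/n = 1327 − 1122.25 = 204.75
Sxy = Σxy − (Σx)(Σy)/n = 21642.4 − 19029.675 = 2612.725
b = Sxy/Sxx = 2612.725/204.75 = 12.760562
a = ȳ − b·x̄ = 284.025 − 12.760562·16.75 = 70.285592
ŷ(29) = a + b·29 = 70.285592 + 12.760562·29 = 440.341880

440.342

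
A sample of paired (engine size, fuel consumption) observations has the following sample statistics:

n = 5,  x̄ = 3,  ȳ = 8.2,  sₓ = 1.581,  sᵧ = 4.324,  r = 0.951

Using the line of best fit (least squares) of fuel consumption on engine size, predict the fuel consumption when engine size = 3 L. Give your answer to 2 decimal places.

b = r · sᵧ/sₓ = 0.951 · 4.324/1.581 = 2.600964
a = ȳ − b·x̄ = 8.2 − 2.600964·3 = 0.397108
ŷ(3) = a + b·3 = 0.397108 + 2.600964·3 = 8.2

8.20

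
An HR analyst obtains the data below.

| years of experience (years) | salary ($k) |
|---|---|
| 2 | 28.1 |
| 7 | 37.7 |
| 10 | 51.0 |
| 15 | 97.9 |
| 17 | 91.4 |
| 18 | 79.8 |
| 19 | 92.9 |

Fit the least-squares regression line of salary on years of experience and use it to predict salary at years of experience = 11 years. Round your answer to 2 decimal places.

n = 7, Σx = 88, Σy = 478.8, Σxy = 7053.9, Σx² = 1352
Sxx = Σx² − (Σx)²/n = 1352 − 1106.285714 = 245.714286
Sxy = Σxy − (Σx)(Σy)/n = 7053.9 − 6019.2 = 1034.7
b = Sxy/Sxx = 1034.7/245.714286 = 4.210988
a = ȳ − b·x̄ = 68.4 − 4.210988·12.571429 = 15.461860
ŷ(11) = a + b·11 = 15.461860 + 4.210988·11 = 61.782733

61.78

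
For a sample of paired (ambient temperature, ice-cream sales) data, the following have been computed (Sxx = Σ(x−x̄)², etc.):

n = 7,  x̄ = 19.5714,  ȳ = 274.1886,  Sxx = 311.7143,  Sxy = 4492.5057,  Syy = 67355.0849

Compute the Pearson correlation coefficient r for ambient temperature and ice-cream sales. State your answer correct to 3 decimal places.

0.980

r = Sxy/√(Sxx·Syy) = 4492.5057/√(20995543.141044) = 4492.5057/4582.089386 = 0.980449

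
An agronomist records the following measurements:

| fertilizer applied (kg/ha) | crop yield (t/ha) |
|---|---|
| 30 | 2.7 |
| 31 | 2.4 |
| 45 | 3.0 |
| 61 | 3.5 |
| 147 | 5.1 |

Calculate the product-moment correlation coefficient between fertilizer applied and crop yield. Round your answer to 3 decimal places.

n = 5, Σx = 314, Σy = 16.7, Σxy = 1253.6, Σx² = 29216, Σy² = 60.31
Sxx = Σx² − (Σx)²/n = 29216 − 19719.2 = 9496.8
Sxy = Σxy − (Σx)(Σy)/n = 1253.6 − 1048.76 = 204.84
Syy = Σy² − (Σy)²/n = 60.31 − 55.778 = 4.532
r = Sxy/√(Sxx·Syy) = 204.84/√(43039.4976) = 204.84/207.459629 = 0.987373

0.987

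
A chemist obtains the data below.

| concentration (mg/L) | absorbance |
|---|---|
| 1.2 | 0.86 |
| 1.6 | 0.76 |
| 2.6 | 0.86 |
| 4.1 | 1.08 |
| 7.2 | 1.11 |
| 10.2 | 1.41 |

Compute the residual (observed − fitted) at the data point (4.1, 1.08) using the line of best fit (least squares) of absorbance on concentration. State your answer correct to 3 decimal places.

n = 6, Σx = 26.9, Σy = 6.08, Σxy = 31.286, Σx² = 183.45
Sxx = Σx² − (Σx)²/n = 183.45 − 120.601667 = 62.848333
Sxy = Σxy − (Σx)(Σy)/n = 31.286 − 27.258667 = 4.027333
b = Sxy/Sxx = 4.027333/62.848333 = 0.064080
a = ȳ − b·x̄ = 1.013333 − 0.064080·4.483333 = 0.726040
ŷ(4.1) = 0.726040 + 0.064080·4.1 = 0.988769
residual = y − ŷ = 1.08 − 0.988769 = 0.091231

0.091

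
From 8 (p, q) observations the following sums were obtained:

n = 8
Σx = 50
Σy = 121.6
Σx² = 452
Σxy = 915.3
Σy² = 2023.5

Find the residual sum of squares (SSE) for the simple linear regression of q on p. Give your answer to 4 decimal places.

Sxx = Σx² − (Σx)²/n = 452 − 312.5 = 139.5
Sxy = Σxy − (Σx)(Σy)/n = 915.3 − 760 = 155.3
Syy = Σy² − (Σy)²/n = 2023.5 − 1848.32 = 175.18
b = Sxy/Sxx = 155.3/139.5 = 1.113262
SSE = Syy − b·Sxy = 175.18 − 1.113262·155.3 = 2.290466

2.2905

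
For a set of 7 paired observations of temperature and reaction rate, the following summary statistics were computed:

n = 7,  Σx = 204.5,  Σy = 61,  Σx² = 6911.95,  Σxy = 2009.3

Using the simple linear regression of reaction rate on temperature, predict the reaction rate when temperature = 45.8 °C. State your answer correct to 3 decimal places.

Sxx = Σx² − (Σx)²/n = 6911.95 − 5974.321429 = 937.628571
Sxy = Σxy − (Σx)(Σy)/n = 2009.3 − 1782.071429 = 227.228571
b = Sxy/Sxx = 227.228571/937.628571 = 0.242344
a = ȳ − b·x̄ = 8.714286 − 0.242344·29.214286 = 1.634382
ŷ(45.8) = a + b·45.8 = 1.634382 + 0.242344·45.8 = 12.733733

12.734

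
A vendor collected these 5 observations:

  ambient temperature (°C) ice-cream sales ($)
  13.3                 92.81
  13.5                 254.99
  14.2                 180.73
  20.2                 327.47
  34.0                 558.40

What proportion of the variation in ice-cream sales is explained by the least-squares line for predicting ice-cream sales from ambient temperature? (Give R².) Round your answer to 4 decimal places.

n = 5, Σx = 95.2, Σy = 1414.4, Σxy = 32843.598, Σx² = 2124.82, Σy² = 525344.09
Sxx = Σx² − (Σx)²/n = 2124.82 − 1812.608 = 312.212
Sxy = Σxy − (Σx)(Σy)/n = 32843.598 − 26930.176 = 5913.422
Syy = Σy² − (Σy)²/n = 525344.09 − 400105.472 = 125238.618
R² = Sxy²/(Sxx·Syy) = (5913.422)²/(312.212·125238.618) = 0.894314

0.8943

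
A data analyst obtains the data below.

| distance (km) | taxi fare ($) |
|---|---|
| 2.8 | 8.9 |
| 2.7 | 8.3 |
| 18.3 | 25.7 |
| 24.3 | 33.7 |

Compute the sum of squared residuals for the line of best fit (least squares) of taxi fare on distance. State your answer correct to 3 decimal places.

n = 4, Σx = 48.1, Σy = 76.6, Σxy = 1336.55, Σx² = 940.51, Σy² = 1944.28
Sxx = Σx² − (Σx)²/n = 940.51 − 578.4025 = 362.1075
Sxy = Σxy − (Σx)(Σy)/n = 1336.55 − 921.115 = 415.435
Syy = Σy² − (Σy)²/n = 1944.28 − 1466.89 = 477.39
b = Sxy/Sxx = 415.435/362.1075 = 1.147270
SSE = Syy − b·Sxy = 477.39 − 1.147270·415.435 = 0.773970

0.774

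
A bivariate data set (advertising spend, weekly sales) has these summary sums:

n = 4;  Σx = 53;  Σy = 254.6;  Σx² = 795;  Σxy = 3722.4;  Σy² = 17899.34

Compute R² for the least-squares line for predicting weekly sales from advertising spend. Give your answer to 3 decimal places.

Sxx = Σx² − (Σx)²/n = 795 − 702.25 = 92.75
Sxy = Σxy − (Σx)(Σy)/n = 3722.4 − 3373.45 = 348.95
Syy = Σy² − (Σy)²/n = 17899.34 − 16205.29 = 1694.05
R² = Sxy²/(Sxx·Syy) = (348.95)²/(92.75·1694.05) = 0.774972

0.775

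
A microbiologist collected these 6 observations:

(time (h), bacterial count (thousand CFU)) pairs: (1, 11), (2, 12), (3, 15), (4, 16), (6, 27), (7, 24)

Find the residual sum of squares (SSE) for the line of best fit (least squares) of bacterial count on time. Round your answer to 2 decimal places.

n = 6, Σx = 23, Σy = 105, Σxy = 474, Σx² = 115, Σy² = 2051
Sxx = Σx² − (Σx)²/n = 115 − 88.166667 = 26.833333
Sxy = Σxy − (Σx)(Σy)/n = 474 − 402.5 = 71.5
Syy = Σy² − (Σy)²/n = 2051 − 1837.5 = 213.5
b = Sxy/Sxx = 71.5/26.833333 = 2.664596
SSE = Syy − b·Sxy = 213.5 − 2.664596·71.5 = 22.981366

22.98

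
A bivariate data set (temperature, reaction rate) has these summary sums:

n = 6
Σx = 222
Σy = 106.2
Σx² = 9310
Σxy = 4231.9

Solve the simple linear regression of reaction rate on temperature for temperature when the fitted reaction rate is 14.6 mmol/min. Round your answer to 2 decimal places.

Sxx = Σx² − (Σx)²/n = 9310 − 8214 = 1096
Sxy = Σxy − (Σx)(Σy)/n = 4231.9 − 3929.4 = 302.5
b = Sxy/Sxx = 302.5/1096 = 0.276004
a = ȳ − b·x̄ = 17.7 − 0.276004·37 = 7.487865
Set a + b·x = 14.6: x = (14.6 − 7.487865) / 0.276004 = 25.768264

25.77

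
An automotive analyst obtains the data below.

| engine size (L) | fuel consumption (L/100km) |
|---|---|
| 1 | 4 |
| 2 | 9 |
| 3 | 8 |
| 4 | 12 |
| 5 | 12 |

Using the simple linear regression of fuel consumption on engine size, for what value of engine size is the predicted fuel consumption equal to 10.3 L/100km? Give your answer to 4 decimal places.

3.6842

n = 5, Σx = 15, Σy = 45, Σxy = 154, Σx² = 55
Sxx = Σx² − (Σx)²/n = 55 − 45 = 10
Sxy = Σxy − (Σx)(Σy)/n = 154 − 135 = 19
b = Sxy/Sxx = 19/10 = 1.9
a = ȳ − b·x̄ = 9 − 1.9·3 = 3.3
Set a + b·x = 10.3: x = (10.3 − 3.3) / 1.9 = 3.684211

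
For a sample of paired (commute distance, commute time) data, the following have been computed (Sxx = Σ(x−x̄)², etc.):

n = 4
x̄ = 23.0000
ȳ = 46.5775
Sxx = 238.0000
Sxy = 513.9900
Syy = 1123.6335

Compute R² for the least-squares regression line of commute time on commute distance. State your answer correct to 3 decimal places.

R² = Sxy²/(Sxx·Syy) = (513.99)²/(238·1123.6335) = 0.987888

0.988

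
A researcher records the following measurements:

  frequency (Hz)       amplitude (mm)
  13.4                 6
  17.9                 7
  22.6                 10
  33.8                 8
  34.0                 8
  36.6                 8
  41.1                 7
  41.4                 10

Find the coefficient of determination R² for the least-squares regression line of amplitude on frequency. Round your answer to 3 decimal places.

0.158

n = 8, Σx = 240.8, Σy = 64, Σxy = 1968.6, Σx² = 8051.9, Σy² = 526
Sxx = Σx² − (Σx)²/n = 8051.9 − 7248.08 = 803.82
Sxy = Σxy − (Σx)(Σy)/n = 1968.6 − 1926.4 = 42.2
Syy = Σy² − (Σy)²/n = 526 − 512 = 14
R² = Sxy²/(Sxx·Syy) = (42.2)²/(803.82·14) = 0.158248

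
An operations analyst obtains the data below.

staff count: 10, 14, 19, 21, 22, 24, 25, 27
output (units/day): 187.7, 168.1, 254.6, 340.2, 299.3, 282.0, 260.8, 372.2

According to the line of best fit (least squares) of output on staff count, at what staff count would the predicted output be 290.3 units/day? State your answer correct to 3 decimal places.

n = 8, Σx = 162, Σy = 2164.9, Σxy = 46134, Σx² = 3512
Sxx = Σx² − (Σx)²/n = 3512 − 3280.5 = 231.5
Sxy = Σxy − (Σx)(Σy)/n = 46134 − 43839.225 = 2294.775
b = Sxy/Sxx = 2294.775/231.5 = 9.912635
a = ȳ − b·x̄ = 270.6125 − 9.912635·20.25 = 69.881641
Set a + b·x = 290.3: x = (290.3 − 69.881641) / 9.912635 = 22.236102

22.236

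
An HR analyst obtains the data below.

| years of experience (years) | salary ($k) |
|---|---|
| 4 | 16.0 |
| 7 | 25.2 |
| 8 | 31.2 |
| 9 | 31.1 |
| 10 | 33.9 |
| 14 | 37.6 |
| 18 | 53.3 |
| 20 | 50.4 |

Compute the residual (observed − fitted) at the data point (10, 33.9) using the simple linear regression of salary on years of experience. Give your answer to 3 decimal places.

n = 8, Σx = 90, Σy = 278.7, Σxy = 3602.7, Σx² = 1230
Sxx = Σx² − (Σx)²/n = 1230 − 1012.5 = 217.5
Sxy = Σxy − (Σx)(Σy)/n = 3602.7 − 3135.375 = 467.325
b = Sxy/Sxx = 467.325/217.5 = 2.148621
a = ȳ − b·x̄ = 34.8375 − 2.148621·11.25 = 10.665517
ŷ(10) = 10.665517 + 2.148621·10 = 32.151724
residual = y − ŷ = 33.9 − 32.151724 = 1.748276

1.748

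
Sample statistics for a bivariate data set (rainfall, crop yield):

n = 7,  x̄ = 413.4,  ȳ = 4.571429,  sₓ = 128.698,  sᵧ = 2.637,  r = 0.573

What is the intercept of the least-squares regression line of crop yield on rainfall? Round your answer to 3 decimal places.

-0.282

b = r · sᵧ/sₓ = 0.573 · 2.637/128.698 = 0.011741
a = ȳ − b·x̄ = 4.571429 − 0.011741·413.4 = -0.282165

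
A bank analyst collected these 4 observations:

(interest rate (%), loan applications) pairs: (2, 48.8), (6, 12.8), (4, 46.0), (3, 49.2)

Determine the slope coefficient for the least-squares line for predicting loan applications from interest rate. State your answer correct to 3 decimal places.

-9.371

n = 4, Σx = 15, Σy = 156.8, Σxy = 506, Σx² = 65
Sxx = Σx² − (Σx)²/n = 65 − 56.25 = 8.75
Sxy = Σxy − (Σx)(Σy)/n = 506 − 588 = -82
b = Sxy/Sxx = -82/8.75 = -9.371429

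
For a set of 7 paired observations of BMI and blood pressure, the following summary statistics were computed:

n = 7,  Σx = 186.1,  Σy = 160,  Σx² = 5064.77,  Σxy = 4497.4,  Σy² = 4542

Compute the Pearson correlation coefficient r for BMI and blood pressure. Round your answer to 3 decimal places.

0.757

Sxx = Σx² − (Σx)²/n = 5064.77 − 4947.601429 = 117.168571
Sxy = Σxy − (Σx)(Σy)/n = 4497.4 − 4253.714286 = 243.685714
Syy = Σy² − (Σy)²/n = 4542 − 3657.142857 = 884.857143
r = Sxy/√(Sxx·Syy) = 243.685714/√(103677.447347) = 243.685714/321.989825 = 0.756812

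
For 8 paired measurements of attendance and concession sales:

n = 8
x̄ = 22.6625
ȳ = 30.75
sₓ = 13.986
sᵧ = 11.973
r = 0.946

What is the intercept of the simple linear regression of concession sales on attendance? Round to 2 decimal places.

b = r · sᵧ/sₓ = 0.946 · 11.973/13.986 = 0.809843
a = ȳ − b·x̄ = 30.75 − 0.809843·22.6625 = 12.396943

12.40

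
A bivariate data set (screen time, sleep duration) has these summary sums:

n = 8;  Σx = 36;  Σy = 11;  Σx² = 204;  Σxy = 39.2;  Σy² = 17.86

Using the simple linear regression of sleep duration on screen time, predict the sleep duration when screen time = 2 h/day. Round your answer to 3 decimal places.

1.988

Sxx = Σx² − (Σx)²/n = 204 − 162 = 42
Sxy = Σxy − (Σx)(Σy)/n = 39.2 − 49.5 = -10.3
b = Sxy/Sxx = -10.3/42 = -0.245238
a = ȳ − b·x̄ = 1.375 − (-0.245238)·4.5 = 2.478571
ŷ(2) = a + b·2 = 2.478571 + (-0.245238)·2 = 1.988095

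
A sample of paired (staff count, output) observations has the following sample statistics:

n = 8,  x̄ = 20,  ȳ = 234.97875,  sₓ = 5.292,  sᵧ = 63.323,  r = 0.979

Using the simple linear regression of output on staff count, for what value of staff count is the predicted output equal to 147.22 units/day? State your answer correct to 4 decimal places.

12.5085

b = r · sᵧ/sₓ = 0.979 · 63.323/5.292 = 11.714516
a = ȳ − b·x̄ = 234.97875 − 11.714516·20 = 0.688436
Set a + b·x = 147.22: x = (147.22 − 0.688436) / 11.714516 = 12.508546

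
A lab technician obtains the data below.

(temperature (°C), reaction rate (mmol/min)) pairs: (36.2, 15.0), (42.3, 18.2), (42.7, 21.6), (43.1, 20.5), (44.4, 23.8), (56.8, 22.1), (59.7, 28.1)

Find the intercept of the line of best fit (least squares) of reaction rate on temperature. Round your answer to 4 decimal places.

n = 7, Σx = 325.2, Σy = 149.3, Σxy = 7108.3, Σx² = 15542.32
Sxx = Σx² − (Σx)²/n = 15542.32 − 15107.862857 = 434.457143
Sxy = Σxy − (Σx)(Σy)/n = 7108.3 − 6936.051429 = 172.248571
b = Sxy/Sxx = 172.248571/434.457143 = 0.396468
a = ȳ − b·x̄ = 21.328571 − 0.396468·46.457143 = 2.909778

2.9098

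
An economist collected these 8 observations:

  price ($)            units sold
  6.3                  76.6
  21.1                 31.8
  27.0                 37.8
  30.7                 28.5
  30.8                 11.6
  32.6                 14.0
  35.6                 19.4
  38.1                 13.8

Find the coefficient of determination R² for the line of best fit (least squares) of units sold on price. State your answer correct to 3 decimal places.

0.864

n = 8, Σx = 222.2, Σy = 233.5, Σxy = 5079.21, Σx² = 6886.76, Σy² = 10017.25
Sxx = Σx² − (Σx)²/n = 6886.76 − 6171.605 = 715.155
Sxy = Σxy − (Σx)(Σy)/n = 5079.21 − 6485.4625 = -1406.2525
Syy = Σy² − (Σy)²/n = 10017.25 − 6815.28125 = 3201.96875
R² = Sxy²/(Sxx·Syy) = (-1406.2525)²/(715.155·3201.96875) = 0.863593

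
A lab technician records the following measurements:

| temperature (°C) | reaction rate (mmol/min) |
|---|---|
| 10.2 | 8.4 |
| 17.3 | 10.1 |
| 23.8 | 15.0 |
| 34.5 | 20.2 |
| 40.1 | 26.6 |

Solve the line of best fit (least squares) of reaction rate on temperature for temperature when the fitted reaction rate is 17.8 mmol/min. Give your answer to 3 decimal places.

28.078

n = 5, Σx = 125.9, Σy = 80.3, Σxy = 2380.97, Σx² = 3768.03
Sxx = Σx² − (Σx)²/n = 3768.03 − 3170.162 = 597.868
Sxy = Σxy − (Σx)(Σy)/n = 2380.97 − 2021.954 = 359.016
b = Sxy/Sxx = 359.016/597.868 = 0.600494
a = ȳ − b·x̄ = 16.06 − 0.600494·25.18 = 0.939567
Set a + b·x = 17.8: x = (17.8 − 0.939567) / 0.600494 = 28.077615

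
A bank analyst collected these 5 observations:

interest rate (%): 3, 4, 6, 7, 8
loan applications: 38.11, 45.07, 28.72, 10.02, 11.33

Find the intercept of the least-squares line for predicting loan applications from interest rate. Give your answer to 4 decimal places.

65.2281

n = 5, Σx = 28, Σy = 133.25, Σxy = 627.71, Σx² = 174
Sxx = Σx² − (Σx)²/n = 174 − 156.8 = 17.2
Sxy = Σxy − (Σx)(Σy)/n = 627.71 − 746.2 = -118.49
b = Sxy/Sxx = -118.49/17.2 = -6.888953
a = ȳ − b·x̄ = 26.65 − (-6.888953)·5.6 = 65.228140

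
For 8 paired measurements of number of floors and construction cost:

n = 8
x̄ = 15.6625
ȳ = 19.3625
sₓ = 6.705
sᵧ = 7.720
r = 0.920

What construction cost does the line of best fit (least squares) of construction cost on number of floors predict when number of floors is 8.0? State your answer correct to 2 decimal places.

11.25

b = r · sᵧ/sₓ = 0.92 · 7.72/6.705 = 1.059269
a = ȳ − b·x̄ = 19.3625 − 1.059269·15.6625 = 2.771696
ŷ(8.0) = a + b·8.0 = 2.771696 + 1.059269·8 = 11.245850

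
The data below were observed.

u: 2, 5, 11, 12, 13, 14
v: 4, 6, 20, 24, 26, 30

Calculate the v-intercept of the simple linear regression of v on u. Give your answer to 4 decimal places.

n = 6, Σx = 57, Σy = 110, Σxy = 1304, Σx² = 659
Sxx = Σx² − (Σx)²/n = 659 − 541.5 = 117.5
Sxy = Σxy − (Σx)(Σy)/n = 1304 − 1045 = 259
b = Sxy/Sxx = 259/117.5 = 2.204255
a = ȳ − b·x̄ = 18.333333 − 2.204255·9.5 = -2.607092

-2.6071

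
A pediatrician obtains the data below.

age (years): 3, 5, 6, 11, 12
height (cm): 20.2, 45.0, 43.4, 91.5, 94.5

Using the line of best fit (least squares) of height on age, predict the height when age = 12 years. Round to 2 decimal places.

96.99

n = 5, Σx = 37, Σy = 294.6, Σxy = 2686.5, Σx² = 335
Sxx = Σx² − (Σx)²/n = 335 − 273.8 = 61.2
Sxy = Σxy − (Σx)(Σy)/n = 2686.5 − 2180.04 = 506.46
b = Sxy/Sxx = 506.46/61.2 = 8.275490
a = ȳ − b·x̄ = 58.92 − 8.275490·7.4 = -2.318627
ŷ(12) = a + b·12 = -2.318627 + 8.275490·12 = 96.987255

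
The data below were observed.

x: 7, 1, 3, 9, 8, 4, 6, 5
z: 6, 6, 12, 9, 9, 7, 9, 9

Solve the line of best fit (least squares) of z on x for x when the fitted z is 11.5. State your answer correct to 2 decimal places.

n = 8, Σx = 43, Σy = 67, Σxy = 364, Σx² = 281
Sxx = Σx² − (Σx)²/n = 281 − 231.125 = 49.875
Sxy = Σxy − (Σx)(Σy)/n = 364 − 360.125 = 3.875
b = Sxy/Sxx = 3.875/49.875 = 0.077694
a = ȳ − b·x̄ = 8.375 − 0.077694·5.375 = 7.957393
Set a + b·x = 11.5: x = (11.5 − 7.957393) / 0.077694 = 45.596774

45.60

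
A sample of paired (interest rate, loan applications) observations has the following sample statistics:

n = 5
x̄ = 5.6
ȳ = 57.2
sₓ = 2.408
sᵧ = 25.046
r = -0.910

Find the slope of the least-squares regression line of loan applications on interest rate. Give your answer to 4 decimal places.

-9.4651

b = r · sᵧ/sₓ = -0.91 · 25.046/2.408 = -9.465058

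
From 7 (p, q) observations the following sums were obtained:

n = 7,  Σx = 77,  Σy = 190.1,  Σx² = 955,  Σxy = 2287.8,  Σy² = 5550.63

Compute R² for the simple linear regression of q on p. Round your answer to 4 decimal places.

0.9232

Sxx = Σx² − (Σx)²/n = 955 − 847 = 108
Sxy = Σxy − (Σx)(Σy)/n = 2287.8 − 2091.1 = 196.7
Syy = Σy² − (Σy)²/n = 5550.63 − 5162.572857 = 388.057143
R² = Sxy²/(Sxx·Syy) = (196.7)²/(108·388.057143) = 0.923186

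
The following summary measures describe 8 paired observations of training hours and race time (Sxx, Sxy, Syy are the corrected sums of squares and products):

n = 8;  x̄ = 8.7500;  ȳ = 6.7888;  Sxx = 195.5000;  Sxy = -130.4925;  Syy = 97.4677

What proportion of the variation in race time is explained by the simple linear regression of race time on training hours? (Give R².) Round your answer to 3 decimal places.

R² = Sxy²/(Sxx·Syy) = (-130.4925)²/(195.5·97.4677) = 0.893642

0.894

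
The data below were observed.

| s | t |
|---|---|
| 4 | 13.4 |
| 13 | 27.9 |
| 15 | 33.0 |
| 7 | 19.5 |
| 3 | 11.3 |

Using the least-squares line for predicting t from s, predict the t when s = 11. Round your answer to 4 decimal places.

25.5082

n = 5, Σx = 42, Σy = 105.1, Σxy = 1081.7, Σx² = 468
Sxx = Σx² − (Σx)²/n = 468 − 352.8 = 115.2
Sxy = Σxy − (Σx)(Σy)/n = 1081.7 − 882.84 = 198.86
b = Sxy/Sxx = 198.86/115.2 = 1.726215
a = ȳ − b·x̄ = 21.02 − 1.726215·8.4 = 6.519792
ŷ(11) = a + b·11 = 6.519792 + 1.726215·11 = 25.508160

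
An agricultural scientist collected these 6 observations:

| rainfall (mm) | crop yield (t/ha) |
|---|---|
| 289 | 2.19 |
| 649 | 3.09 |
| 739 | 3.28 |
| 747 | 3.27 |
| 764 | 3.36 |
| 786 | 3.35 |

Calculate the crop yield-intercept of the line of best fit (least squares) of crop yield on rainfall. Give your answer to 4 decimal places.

1.5091

n = 6, Σx = 3974, Σy = 18.54, Σxy = 12705.07, Σx² = 2810344
Sxx = Σx² − (Σx)²/n = 2810344 − 2632112.666667 = 178231.333333
Sxy = Σxy − (Σx)(Σy)/n = 12705.07 − 12279.66 = 425.41
b = Sxy/Sxx = 425.41/178231.333333 = 0.002387
a = ȳ − b·x̄ = 3.09 − 0.002387·662.333333 = 1.509115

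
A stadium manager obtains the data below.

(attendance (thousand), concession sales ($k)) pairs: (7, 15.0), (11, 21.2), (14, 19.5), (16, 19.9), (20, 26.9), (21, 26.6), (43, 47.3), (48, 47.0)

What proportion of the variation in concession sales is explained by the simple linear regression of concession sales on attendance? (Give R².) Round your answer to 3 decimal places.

n = 8, Σx = 180, Σy = 223.4, Σxy = 6316.1, Σx² = 5616, Σy² = 7328.16
Sxx = Σx² − (Σx)²/n = 5616 − 4050 = 1566
Sxy = Σxy − (Σx)(Σy)/n = 6316.1 − 5026.5 = 1289.6
Syy = Σy² − (Σy)²/n = 7328.16 − 6238.445 = 1089.715
R² = Sxy²/(Sxx·Syy) = (1289.6)²/(1566·1089.715) = 0.974553

0.975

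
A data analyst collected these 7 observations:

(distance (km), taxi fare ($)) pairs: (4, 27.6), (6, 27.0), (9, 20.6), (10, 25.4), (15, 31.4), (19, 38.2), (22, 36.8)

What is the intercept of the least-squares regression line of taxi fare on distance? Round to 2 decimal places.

20.40

n = 7, Σx = 85, Σy = 207, Σxy = 2718.2, Σx² = 1303
Sxx = Σx² − (Σx)²/n = 1303 − 1032.142857 = 270.857143
Sxy = Σxy − (Σx)(Σy)/n = 2718.2 − 2513.571429 = 204.628571
b = Sxy/Sxx = 204.628571/270.857143 = 0.755485
a = ȳ − b·x̄ = 29.571429 − 0.755485·12.142857 = 20.397679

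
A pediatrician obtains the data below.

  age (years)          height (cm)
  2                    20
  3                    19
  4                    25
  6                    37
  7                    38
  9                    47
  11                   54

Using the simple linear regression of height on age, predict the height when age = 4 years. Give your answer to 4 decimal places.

26.0982

n = 7, Σx = 42, Σy = 240, Σxy = 1702, Σx² = 316
Sxx = Σx² − (Σx)²/n = 316 − 252 = 64
Sxy = Σxy − (Σx)(Σy)/n = 1702 − 1440 = 262
b = Sxy/Sxx = 262/64 = 4.09375
a = ȳ − b·x̄ = 34.285714 − 4.09375·6 = 9.723214
ŷ(4) = a + b·4 = 9.723214 + 4.09375·4 = 26.098214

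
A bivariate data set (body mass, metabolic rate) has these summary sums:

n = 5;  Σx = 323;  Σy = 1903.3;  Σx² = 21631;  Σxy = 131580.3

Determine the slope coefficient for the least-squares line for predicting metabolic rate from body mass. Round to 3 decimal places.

11.274

Sxx = Σx² − (Σx)²/n = 21631 − 20865.8 = 765.2
Sxy = Σxy − (Σx)(Σy)/n = 131580.3 − 122953.18 = 8627.12
b = Sxy/Sxx = 8627.12/765.2 = 11.274334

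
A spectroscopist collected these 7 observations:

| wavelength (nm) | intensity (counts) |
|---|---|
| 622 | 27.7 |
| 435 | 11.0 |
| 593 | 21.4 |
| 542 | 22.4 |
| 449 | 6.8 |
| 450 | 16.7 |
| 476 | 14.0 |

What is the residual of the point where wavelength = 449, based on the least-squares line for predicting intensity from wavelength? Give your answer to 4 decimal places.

n = 7, Σx = 3567, Σy = 120, Σxy = 64077.6, Σx² = 1852199
Sxx = Σx² − (Σx)²/n = 1852199 − 1817641.285714 = 34557.714286
Sxy = Σxy − (Σx)(Σy)/n = 64077.6 − 61148.571429 = 2929.028571
b = Sxy/Sxx = 2929.028571/34557.714286 = 0.084758
a = ȳ − b·x̄ = 17.142857 − 0.084758·509.571429 = -26.047189
ŷ(449) = -26.047189 + 0.084758·449 = 12.008969
residual = y − ŷ = 6.8 − 12.008969 = -5.208969

-5.2090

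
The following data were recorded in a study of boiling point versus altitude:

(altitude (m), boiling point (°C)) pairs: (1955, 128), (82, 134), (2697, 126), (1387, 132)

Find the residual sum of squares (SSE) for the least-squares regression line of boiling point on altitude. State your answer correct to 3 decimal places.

3.257

n = 4, Σx = 6121, Σy = 520, Σxy = 784134, Σx² = 13026327, Σy² = 67640
Sxx = Σx² − (Σx)²/n = 13026327 − 9366660.25 = 3659666.75
Sxy = Σxy − (Σx)(Σy)/n = 784134 − 795730 = -11596
Syy = Σy² − (Σy)²/n = 67640 − 67600 = 40
b = Sxy/Sxx = -11596/3659666.75 = -0.003169
SSE = Syy − b·Sxy = 40 − (-0.003169)·(-11596) = 3.256978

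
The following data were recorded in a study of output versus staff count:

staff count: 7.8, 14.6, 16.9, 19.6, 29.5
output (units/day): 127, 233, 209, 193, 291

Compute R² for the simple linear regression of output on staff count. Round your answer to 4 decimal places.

n = 5, Σx = 88.4, Σy = 1053, Σxy = 20291.8, Σx² = 1814.02, Σy² = 236029
Sxx = Σx² − (Σx)²/n = 1814.02 − 1562.912 = 251.108
Sxy = Σxy − (Σx)(Σy)/n = 20291.8 − 18617.04 = 1674.76
Syy = Σy² − (Σy)²/n = 236029 − 221761.8 = 14267.2
R² = Sxy²/(Sxx·Syy) = (1674.76)²/(251.108·14267.2) = 0.782899

0.7829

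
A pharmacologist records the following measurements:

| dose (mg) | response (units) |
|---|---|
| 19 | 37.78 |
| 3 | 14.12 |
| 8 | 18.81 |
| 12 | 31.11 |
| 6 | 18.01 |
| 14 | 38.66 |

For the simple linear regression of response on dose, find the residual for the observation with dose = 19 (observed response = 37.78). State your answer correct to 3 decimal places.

-3.762

n = 6, Σx = 62, Σy = 158.49, Σxy = 1933.28, Σx² = 810
Sxx = Σx² − (Σx)²/n = 810 − 640.666667 = 169.333333
Sxy = Σxy − (Σx)(Σy)/n = 1933.28 − 1637.73 = 295.55
b = Sxy/Sxx = 295.55/169.333333 = 1.745374
a = ȳ − b·x̄ = 26.415 − 1.745374·10.333333 = 8.379469
ŷ(19) = 8.379469 + 1.745374·19 = 41.541575
residual = y − ŷ = 37.78 − 41.541575 = -3.761575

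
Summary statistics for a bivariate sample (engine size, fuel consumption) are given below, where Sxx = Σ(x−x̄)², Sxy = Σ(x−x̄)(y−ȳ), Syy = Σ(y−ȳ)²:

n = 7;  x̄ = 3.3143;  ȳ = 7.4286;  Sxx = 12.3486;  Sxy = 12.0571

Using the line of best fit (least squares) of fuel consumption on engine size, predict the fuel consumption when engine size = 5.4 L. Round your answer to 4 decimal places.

b = Sxy/Sxx = 12.0571/12.3486 = 0.976394
a = ȳ − b·x̄ = 7.4286 − 0.976394·3.3143 = 4.192537
ŷ(5.4) = a + b·5.4 = 4.192537 + 0.976394·5.4 = 9.465065

9.4651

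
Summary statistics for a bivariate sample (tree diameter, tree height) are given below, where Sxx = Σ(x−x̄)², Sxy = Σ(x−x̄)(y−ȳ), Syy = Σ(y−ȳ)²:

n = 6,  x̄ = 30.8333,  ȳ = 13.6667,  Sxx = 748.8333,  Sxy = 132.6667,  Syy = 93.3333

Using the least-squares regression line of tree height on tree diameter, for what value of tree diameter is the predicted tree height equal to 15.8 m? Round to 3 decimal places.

42.875

b = Sxy/Sxx = 132.6667/748.8333 = 0.177165
a = ȳ − b·x̄ = 13.6667 − 0.177165·30.8333 = 8.204133
Set a + b·x = 15.8: x = (15.8 − 8.204133) / 0.177165 = 42.874649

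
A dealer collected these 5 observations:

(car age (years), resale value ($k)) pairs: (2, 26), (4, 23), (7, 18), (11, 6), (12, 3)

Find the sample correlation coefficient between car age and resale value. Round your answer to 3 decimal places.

n = 5, Σx = 36, Σy = 76, Σxy = 372, Σx² = 334, Σy² = 1574
Sxx = Σx² − (Σx)²/n = 334 − 259.2 = 74.8
Sxy = Σxy − (Σx)(Σy)/n = 372 − 547.2 = -175.2
Syy = Σy² − (Σy)²/n = 1574 − 1155.2 = 418.8
r = Sxy/√(Sxx·Syy) = -175.2/√(31326.24) = -175.2/176.992203 = -0.989874

-0.990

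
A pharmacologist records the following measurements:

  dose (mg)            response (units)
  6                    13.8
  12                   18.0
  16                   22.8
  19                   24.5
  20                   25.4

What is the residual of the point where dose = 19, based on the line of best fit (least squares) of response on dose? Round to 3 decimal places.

-0.136

n = 5, Σx = 73, Σy = 104.5, Σxy = 1637.1, Σx² = 1197
Sxx = Σx² − (Σx)²/n = 1197 − 1065.8 = 131.2
Sxy = Σxy − (Σx)(Σy)/n = 1637.1 − 1525.7 = 111.4
b = Sxy/Sxx = 111.4/131.2 = 0.849085
a = ȳ − b·x̄ = 20.9 − 0.849085·14.6 = 8.503354
ŷ(19) = 8.503354 + 0.849085·19 = 24.635976
residual = y − ŷ = 24.5 − 24.635976 = -0.135976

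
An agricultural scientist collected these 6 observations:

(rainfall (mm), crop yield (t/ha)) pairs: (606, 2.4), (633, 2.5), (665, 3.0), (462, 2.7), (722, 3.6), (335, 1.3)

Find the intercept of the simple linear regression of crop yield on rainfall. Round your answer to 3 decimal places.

0.005

n = 6, Σx = 3423, Σy = 15.5, Σxy = 9314, Σx² = 2057103
Sxx = Σx² − (Σx)²/n = 2057103 − 1952821.5 = 104281.5
Sxy = Σxy − (Σx)(Σy)/n = 9314 − 8842.75 = 471.25
b = Sxy/Sxx = 471.25/104281.5 = 0.004519
a = ȳ − b·x̄ = 2.583333 − 0.004519·570.5 = 0.005233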